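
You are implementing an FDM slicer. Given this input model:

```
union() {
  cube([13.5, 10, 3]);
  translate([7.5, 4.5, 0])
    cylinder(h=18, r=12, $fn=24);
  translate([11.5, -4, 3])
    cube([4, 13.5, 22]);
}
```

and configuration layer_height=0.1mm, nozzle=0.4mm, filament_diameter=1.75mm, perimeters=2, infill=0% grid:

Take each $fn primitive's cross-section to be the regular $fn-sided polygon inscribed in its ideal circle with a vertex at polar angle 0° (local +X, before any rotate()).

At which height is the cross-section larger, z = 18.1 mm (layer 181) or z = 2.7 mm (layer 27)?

layer 27 (z = 2.7 mm)

Layer 181 (z = 18.1): the cube does not reach this height (z outside [0, 3]); the cylinder at (7.5, 4.5) is not intersected at this z (z outside [0, 18]); the cube at (11.5, -4) (footprint 4×13.5) is included at this height (area 54.00 mm²); Combining (union): only the 4×13.5 cube at (11.5, -4) is present, so the union is just that shape — area = 54.00 mm². So its area = 54.00 mm². Layer 27 (z = 2.7): the cube is present — its section is the full 13.5×10 rectangle (area 135.00 mm²); the r=12 cylinder at (7.5, 4.5) contributes a regular 24-gon of circumradius 12 (area = (24/2)·12.000²·sin(360°/24) = 447.24 mm²); the cube at (11.5, -4) is absent (z outside [3, 25]); Combining (union): the 13.5×10 cube lies entirely inside the r=12 cylinder at (7.5, 4.5), so the union is just the r=12 cylinder at (7.5, 4.5) — area = 447.24 mm². So its area = 447.24 mm². Layer 27 is larger (447.24 vs 54.00 mm²).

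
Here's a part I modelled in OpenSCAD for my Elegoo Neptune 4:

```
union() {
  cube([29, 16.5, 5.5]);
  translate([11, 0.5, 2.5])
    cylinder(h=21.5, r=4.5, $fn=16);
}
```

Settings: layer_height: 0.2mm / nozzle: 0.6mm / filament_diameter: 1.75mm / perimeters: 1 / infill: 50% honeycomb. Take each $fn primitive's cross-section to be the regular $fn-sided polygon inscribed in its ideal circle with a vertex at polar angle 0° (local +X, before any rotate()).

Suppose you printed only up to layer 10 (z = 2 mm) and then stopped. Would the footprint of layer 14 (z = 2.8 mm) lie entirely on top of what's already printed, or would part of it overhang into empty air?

part overhangs

Compare the two slices. At z = 2: the cube (footprint 29×16.5) is included at this height (area 478.50 mm²); the cylinder at (11, 0.5) is absent (z outside [2.5, 24]); Combining (union): only the 29×16.5 cube is present, so the union is just that shape — area = 478.50 mm². At z = 2.8: the cube (footprint 29×16.5) is included at this height (area 478.50 mm²); the r=4.5 cylinder at (11, 0.5) gives a regular 16-gon of circumradius 4.5 (constant along its height) (area = (16/2)·4.500²·sin(360°/16) = 61.99 mm²); Combining (union): the regions partially overlap — summed areas 540.49 mm² minus the doubly-counted overlap 35.45 mm² gives 505.05 mm² — area = 505.05 mm². Checking containment: at z = 2.8 the cross-section extends beyond the z = 2 cross-section by about 26.55 mm².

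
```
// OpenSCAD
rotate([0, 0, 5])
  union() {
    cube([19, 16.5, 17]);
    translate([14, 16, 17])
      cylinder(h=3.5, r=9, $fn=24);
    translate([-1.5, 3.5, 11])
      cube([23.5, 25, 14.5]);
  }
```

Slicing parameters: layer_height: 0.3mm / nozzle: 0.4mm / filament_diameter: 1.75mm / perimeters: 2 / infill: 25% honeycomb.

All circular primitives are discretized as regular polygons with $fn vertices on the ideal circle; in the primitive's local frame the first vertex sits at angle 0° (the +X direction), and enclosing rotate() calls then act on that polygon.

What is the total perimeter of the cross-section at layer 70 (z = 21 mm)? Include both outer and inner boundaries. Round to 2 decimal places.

At z = 21 mm: the cube is not intersected at this z (z outside [0, 17]); the cylinder at (14, 16) is not intersected at this z (z outside [17, 20.5]); the cube at (-1.5, 3.5) is present — its section is the full 23.5×25 rectangle (perimeter 97.00 mm); Merging all regions: only the 23.5×25 cube at (-1.5, 3.5) is present, so the union is just that shape — boundary = 97.00 mm; (rotated 5° about Z; rotation is an isometry so areas/perimeters/island counts are preserved). Overall, the cross-section is a single solid region. Total boundary length (outer) = 97.00 mm.

97.00 mm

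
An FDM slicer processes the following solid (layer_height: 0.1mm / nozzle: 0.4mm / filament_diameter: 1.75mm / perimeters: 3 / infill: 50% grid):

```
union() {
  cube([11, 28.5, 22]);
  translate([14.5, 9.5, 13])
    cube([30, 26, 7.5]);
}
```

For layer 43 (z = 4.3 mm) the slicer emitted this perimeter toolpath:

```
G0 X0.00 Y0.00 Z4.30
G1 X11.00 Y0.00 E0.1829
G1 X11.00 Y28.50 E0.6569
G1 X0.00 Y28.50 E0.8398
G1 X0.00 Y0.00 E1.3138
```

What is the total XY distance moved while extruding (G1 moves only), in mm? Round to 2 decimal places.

79.00 mm

Sum the Euclidean lengths of each G1 segment: total = 79.00 mm.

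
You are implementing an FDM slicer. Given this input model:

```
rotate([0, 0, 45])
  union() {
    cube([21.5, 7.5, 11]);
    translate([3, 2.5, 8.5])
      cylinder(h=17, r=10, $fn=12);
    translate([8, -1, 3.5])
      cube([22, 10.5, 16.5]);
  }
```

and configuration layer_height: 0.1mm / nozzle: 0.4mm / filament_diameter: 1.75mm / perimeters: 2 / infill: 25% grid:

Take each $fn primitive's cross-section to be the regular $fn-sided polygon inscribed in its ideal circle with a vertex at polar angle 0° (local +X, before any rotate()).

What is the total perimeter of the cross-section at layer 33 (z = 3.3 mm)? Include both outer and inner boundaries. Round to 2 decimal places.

58.00 mm

At z = 3.3 mm: the cube (footprint 21.5×7.5) is included at this height (perimeter 58.00 mm); the cylinder at (3, 2.5) is not intersected at this z (z outside [8.5, 25.5]); the cube at (8, -1) is not intersected at this z (z outside [3.5, 20]); Taking the union: only the 21.5×7.5 cube is present, so the union is just that shape — boundary = 58.00 mm; (whole slice rotated 45° about Z — lengths, areas and connectivity unchanged). Overall, the cross-section is a single solid region. Total boundary length (outer) = 58.00 mm.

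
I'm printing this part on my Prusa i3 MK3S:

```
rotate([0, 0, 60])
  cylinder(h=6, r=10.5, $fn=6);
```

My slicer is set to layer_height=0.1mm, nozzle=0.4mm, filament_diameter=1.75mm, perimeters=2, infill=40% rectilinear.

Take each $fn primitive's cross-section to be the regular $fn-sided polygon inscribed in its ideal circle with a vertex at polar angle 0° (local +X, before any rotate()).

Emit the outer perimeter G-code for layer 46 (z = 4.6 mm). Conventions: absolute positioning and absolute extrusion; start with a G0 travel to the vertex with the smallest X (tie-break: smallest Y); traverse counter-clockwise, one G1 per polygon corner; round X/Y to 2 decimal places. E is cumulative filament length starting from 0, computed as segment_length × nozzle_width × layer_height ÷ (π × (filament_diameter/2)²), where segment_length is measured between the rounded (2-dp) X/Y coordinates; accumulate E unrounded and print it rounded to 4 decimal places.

At z = 4.6 mm: the r=10.5 cylinder contributes a regular 6-gon of circumradius 10.5; (whole slice rotated 60° about Z — lengths, areas and connectivity unchanged). The outline is a single polygon with 6 vertices. Extrusion per mm of travel: 0.4 × 0.1 / (π × 0.875²) = 0.016630. Accumulating E over each segment gives final E = 1.0475.

G0 X-10.50 Y0.00 Z4.60
G1 X-5.25 Y-9.09 E0.1746
G1 X5.25 Y-9.09 E0.3492
G1 X10.50 Y0.00 E0.5238
G1 X5.25 Y9.09 E0.6983
G1 X-5.25 Y9.09 E0.8729
G1 X-10.50 Y0.00 E1.0475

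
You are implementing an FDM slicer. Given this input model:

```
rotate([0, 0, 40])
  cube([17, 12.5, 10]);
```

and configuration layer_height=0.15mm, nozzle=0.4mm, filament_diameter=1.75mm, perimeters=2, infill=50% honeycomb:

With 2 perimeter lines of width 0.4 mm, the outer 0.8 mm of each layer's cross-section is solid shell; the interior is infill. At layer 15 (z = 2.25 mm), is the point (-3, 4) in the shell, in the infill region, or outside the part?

shell

At z = 2.25 mm: the 17×12.5 cube contributes its full rectangle; (rotated 40° about Z; rotation is an isometry so areas/perimeters/island counts are preserved). Overall, the cross-section is a single solid region. Undo the 40° rotation: the query point maps to (0.273, 4.993) in the un-rotated model frame. The nearest boundary edge runs (0.00, 12.50)→(0.00, 0.00); distance from the point to it = 0.27 mm. The point is inside the cross-section, 0.27 mm from the nearest boundary — within the 0.8 mm shell band (2 × 0.4).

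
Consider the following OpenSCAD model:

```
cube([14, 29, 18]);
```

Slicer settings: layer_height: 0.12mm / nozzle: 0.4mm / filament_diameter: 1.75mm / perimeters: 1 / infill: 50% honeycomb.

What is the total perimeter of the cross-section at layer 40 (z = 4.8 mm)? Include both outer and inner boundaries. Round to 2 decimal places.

86.00 mm

At z = 4.8 mm: the 14×29 cube contributes its full rectangle (perimeter 86.00 mm). Overall, the cross-section is a single solid region. Total boundary length (outer) = 86.00 mm.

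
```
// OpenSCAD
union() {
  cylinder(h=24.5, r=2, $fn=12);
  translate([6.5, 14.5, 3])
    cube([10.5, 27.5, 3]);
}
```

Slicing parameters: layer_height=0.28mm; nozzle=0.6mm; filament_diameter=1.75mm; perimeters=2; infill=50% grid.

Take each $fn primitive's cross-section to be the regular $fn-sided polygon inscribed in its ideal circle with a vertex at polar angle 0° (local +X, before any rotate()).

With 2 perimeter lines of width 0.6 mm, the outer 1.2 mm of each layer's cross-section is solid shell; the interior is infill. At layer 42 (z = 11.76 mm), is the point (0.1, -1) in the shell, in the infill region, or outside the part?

shell

At z = 11.76 mm: the r=2 cylinder contributes a regular 12-gon of circumradius 2; the cube at (6.5, 14.5) does not reach this height (z outside [3, 6]); Merging all regions: only the r=2 cylinder is present, so the union is just that shape — 1 connected region. Overall, the cross-section is a single solid region. The nearest boundary edge runs (-0.00, -2.00)→(1.00, -1.73); distance from the point to it = 0.94 mm. The point is inside the cross-section, 0.94 mm from the nearest boundary — within the 1.2 mm shell band (2 × 0.6).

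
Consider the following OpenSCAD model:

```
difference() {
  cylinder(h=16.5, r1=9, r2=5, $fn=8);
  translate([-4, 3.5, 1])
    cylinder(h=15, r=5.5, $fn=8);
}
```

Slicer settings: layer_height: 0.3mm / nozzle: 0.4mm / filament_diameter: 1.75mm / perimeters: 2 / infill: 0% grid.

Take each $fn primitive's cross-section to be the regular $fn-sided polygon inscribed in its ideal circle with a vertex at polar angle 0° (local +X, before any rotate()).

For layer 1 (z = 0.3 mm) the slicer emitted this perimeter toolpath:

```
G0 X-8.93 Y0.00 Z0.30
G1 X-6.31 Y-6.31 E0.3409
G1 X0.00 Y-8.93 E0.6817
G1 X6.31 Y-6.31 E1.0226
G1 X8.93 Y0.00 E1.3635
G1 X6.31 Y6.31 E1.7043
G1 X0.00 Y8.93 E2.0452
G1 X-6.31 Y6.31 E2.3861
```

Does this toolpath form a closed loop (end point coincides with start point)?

no

Start point (G0): (-8.93, 0.00). End point (last G1): the path does not return to the start — open.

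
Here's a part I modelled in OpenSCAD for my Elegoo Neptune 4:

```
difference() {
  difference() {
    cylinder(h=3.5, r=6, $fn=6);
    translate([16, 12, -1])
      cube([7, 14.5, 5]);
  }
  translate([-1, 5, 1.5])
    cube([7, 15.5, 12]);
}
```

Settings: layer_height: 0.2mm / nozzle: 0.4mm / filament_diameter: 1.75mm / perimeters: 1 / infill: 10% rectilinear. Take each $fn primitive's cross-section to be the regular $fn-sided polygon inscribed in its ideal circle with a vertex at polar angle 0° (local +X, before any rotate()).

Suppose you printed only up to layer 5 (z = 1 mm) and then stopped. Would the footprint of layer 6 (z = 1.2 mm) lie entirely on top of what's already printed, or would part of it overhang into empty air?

Compare the two slices. At z = 1: the r=6 cylinder contributes a regular 6-gon of circumradius 6 (area = (6/2)·6.000²·sin(360°/6) = 93.53 mm²); the cube at (16, 12) is present — its section is the full 7×14.5 rectangle (area 101.50 mm²); Taking the first minus the rest: starting from the r=6 cylinder (93.53 mm²), the 7×14.5 cube at (16, 12) misses the remaining region (no effect) — area = 93.53 mm²; the cube at (-1, 5) does not reach this height (z outside [1.5, 13.5]); After the difference (first − rest): none of the subtracted shapes is present at this height, so the result so far is unchanged — area = 93.53 mm². At z = 1.2: the cylinder: section is a regular 6-gon, circumradius r=6 (area = (6/2)·6.000²·sin(360°/6) = 93.53 mm²); the 7×14.5 cube at (16, 12) contributes its full rectangle (area 101.50 mm²); After the difference (first − rest): starting from the r=6 cylinder (93.53 mm²), the 7×14.5 cube at (16, 12) misses the remaining region (no effect) — area = 93.53 mm²; the cube at (-1, 5) is not intersected at this z (z outside [1.5, 13.5]); After the difference (first − rest): none of the subtracted shapes is present at this height, so that combined region is unchanged — area = 93.53 mm². Checking containment: the cross-section at z = 1.2 is a subset of the cross-section at z = 1.

entirely on top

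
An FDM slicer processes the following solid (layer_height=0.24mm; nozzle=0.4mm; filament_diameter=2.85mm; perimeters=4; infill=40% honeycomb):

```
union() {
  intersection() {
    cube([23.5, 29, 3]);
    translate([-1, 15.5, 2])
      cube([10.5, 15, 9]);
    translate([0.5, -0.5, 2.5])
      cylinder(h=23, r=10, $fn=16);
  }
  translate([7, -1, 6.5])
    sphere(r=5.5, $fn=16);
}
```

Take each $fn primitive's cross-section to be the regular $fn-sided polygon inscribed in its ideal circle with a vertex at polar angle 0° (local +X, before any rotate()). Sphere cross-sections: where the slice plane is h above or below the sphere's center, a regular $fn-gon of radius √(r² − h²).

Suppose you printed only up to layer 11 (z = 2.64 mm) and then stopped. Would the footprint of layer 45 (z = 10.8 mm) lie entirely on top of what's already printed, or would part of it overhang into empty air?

entirely on top

Compare the two slices. At z = 2.64: the 23.5×29 cube contributes its full rectangle (area 681.50 mm²); the 10.5×15 cube at (-1, 15.5) contributes its full rectangle (area 157.50 mm²); the r=10 cylinder at (0.5, -0.5) contributes a regular 16-gon of circumradius 10 (area = (16/2)·10.000²·sin(360°/16) = 306.15 mm²); After intersecting: the 10.5×15 cube at (-1, 15.5) partially overlaps the 23.5×29 cube; clipping to the common part keeps 128.25 mm²; the r=10 cylinder at (0.5, -0.5) does not overlap the running intersection (empty) — nothing remains; the r=5.5 sphere at (7, -1) slices to a regular 16-gon of circumradius 3.918 (√(r²−h²) with h=3.86 from center) (area = (16/2)·3.918²·sin(360°/16) = 46.99 mm²); Combining (union): only the r=5.5 sphere at (7, -1) is present, so the union is just that shape — area = 46.99 mm². At z = 10.8: the cube is absent (z outside [0, 3]); the cube at (-1, 15.5) is present — its section is the full 10.5×15 rectangle (area 157.50 mm²); the r=10 cylinder at (0.5, -0.5) gives a regular 16-gon of circumradius 10 (constant along its height) (area = (16/2)·10.000²·sin(360°/16) = 306.15 mm²); Keeping only the common overlap: at least one operand is absent at this height, so nothing remains; the r=5.5 sphere at (7, -1) contributes a regular 16-gon of circumradius √(5.5²−4.3²) = 3.429 (area = (16/2)·3.429²·sin(360°/16) = 36.00 mm²); Taking the union: only the r=5.5 sphere at (7, -1) is present, so the union is just that shape — area = 36.00 mm². Checking containment: the cross-section at z = 10.8 is a subset of the cross-section at z = 2.64.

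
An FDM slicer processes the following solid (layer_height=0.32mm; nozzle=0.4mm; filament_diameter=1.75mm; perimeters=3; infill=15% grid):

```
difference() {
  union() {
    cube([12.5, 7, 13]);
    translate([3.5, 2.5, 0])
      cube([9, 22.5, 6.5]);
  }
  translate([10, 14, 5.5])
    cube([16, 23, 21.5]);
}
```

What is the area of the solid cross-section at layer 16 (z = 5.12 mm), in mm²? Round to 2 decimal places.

249.50 mm²

At z = 5.12 mm: the 12.5×7 cube contributes its full rectangle (area 87.50 mm²); the cube at (3.5, 2.5) is present — its section is the full 9×22.5 rectangle (area 202.50 mm²); Merging all regions: the regions partially overlap — summed areas 290.00 mm² minus the doubly-counted overlap 40.50 mm² gives 249.50 mm² — area = 249.50 mm²; the cube at (10, 14) does not reach this height (z outside [5.5, 27]); Subtracting the remaining from the first: none of the subtracted shapes is present at this height, so that combined region is unchanged — area = 249.50 mm². Overall, the cross-section is a single solid region. Net area = 249.50 mm².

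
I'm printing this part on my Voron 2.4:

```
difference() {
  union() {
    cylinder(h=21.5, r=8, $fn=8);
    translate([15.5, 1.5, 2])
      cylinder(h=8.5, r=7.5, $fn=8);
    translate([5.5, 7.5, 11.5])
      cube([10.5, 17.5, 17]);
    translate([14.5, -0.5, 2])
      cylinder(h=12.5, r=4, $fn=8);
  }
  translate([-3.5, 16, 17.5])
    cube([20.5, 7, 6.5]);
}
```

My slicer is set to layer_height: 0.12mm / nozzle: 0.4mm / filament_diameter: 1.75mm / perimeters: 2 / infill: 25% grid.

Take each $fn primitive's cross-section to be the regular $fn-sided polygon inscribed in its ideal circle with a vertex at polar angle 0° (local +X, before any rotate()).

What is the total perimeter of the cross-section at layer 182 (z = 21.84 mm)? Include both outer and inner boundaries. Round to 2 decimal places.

63.00 mm

At z = 21.84 mm: the cylinder is absent (z outside [0, 21.5]); the cylinder at (15.5, 1.5) is not intersected at this z (z outside [2, 10.5]); the 10.5×17.5 cube at (5.5, 7.5) contributes its full rectangle (perimeter 56.00 mm); the cylinder at (14.5, -0.5) is absent (z outside [2, 14.5]); Merging all regions: only the 10.5×17.5 cube at (5.5, 7.5) is present, so the union is just that shape — boundary = 56.00 mm; the cube at (-3.5, 16) (footprint 20.5×7) is included at this height (perimeter 55.00 mm); After the difference (first − rest): starting from the result so far, the 20.5×7 cube at (-3.5, 16) partially overlaps it — only the 73.50 mm² overlap (of its 143.50 mm²) is removed, clipping the outline — boundary = 63.00 mm. Overall, the cross-section has 2 separate islands. Total boundary length (outer) = 63.00 mm.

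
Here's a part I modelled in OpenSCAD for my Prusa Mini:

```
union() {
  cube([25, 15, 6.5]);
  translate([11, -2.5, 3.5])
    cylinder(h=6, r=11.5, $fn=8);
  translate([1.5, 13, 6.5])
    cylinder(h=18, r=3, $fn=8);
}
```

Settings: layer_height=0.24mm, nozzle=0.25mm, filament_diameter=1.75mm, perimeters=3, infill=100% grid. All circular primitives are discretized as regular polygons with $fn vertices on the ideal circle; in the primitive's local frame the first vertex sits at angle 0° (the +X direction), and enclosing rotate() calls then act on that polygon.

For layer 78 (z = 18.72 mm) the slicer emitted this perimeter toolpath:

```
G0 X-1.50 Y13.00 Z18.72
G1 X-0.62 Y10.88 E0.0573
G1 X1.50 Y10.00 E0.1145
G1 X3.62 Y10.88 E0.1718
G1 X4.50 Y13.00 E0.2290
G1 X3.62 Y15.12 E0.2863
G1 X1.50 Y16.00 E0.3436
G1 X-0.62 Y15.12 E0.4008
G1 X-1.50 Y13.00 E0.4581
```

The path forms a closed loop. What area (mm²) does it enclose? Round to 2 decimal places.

25.44 mm²

Apply the shoelace formula to the sequence of (X, Y) vertices; enclosed area = 25.44 mm².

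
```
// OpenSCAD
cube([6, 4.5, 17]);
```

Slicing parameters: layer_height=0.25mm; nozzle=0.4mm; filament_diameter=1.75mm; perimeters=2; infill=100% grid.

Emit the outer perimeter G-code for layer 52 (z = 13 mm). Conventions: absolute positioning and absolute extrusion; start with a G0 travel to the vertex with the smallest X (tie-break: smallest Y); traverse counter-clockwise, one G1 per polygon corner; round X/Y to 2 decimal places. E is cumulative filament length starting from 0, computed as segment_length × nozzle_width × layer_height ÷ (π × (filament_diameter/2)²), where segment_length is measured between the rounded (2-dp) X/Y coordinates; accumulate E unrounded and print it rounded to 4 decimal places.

G0 X0.00 Y0.00 Z13.00
G1 X6.00 Y0.00 E0.2495
G1 X6.00 Y4.50 E0.4365
G1 X0.00 Y4.50 E0.6860
G1 X0.00 Y0.00 E0.8731

At z = 13 mm: the 6×4.5 cube contributes its full rectangle. The outline is a single polygon with 4 vertices. Extrusion per mm of travel: 0.4 × 0.25 / (π × 0.875²) = 0.041575. Accumulating E over each segment gives final E = 0.8731.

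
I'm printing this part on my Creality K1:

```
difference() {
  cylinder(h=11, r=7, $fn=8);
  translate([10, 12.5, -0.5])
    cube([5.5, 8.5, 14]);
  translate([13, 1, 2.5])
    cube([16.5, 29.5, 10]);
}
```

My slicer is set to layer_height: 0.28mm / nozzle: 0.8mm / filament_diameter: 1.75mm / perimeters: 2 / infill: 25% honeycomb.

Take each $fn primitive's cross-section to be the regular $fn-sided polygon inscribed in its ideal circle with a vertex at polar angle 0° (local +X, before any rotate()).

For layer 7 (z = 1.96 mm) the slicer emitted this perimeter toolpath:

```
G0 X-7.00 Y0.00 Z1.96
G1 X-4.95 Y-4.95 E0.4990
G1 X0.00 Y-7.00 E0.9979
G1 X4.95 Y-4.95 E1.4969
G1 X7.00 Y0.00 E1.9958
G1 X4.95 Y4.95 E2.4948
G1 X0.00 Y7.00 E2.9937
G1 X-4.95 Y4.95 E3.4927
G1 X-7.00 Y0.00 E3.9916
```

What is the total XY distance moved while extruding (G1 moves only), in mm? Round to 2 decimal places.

42.86 mm

Sum the Euclidean lengths of each G1 segment: total = 42.86 mm.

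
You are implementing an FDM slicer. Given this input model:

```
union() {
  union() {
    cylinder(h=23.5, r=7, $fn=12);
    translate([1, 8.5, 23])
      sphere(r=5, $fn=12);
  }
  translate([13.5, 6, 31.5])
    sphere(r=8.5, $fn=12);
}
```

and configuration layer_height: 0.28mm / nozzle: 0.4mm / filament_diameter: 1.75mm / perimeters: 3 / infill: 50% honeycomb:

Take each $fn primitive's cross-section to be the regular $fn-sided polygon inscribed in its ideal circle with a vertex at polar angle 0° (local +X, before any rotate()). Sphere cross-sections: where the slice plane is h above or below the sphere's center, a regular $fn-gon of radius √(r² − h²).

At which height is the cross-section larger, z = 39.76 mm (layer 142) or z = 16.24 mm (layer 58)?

layer 58 (z = 16.24 mm)

Layer 142 (z = 39.76): the cylinder does not reach this height (z outside [0, 23.5]); the sphere at (1, 8.5) does not reach this height (|z−center|=16.760 > r=5); Combining (union): nothing is present at this height; the r=8.5 sphere at (13.5, 6) slices to a regular 12-gon of circumradius 2.006 (√(r²−h²) with h=8.26 from center) (area = (12/2)·2.006²·sin(360°/12) = 12.07 mm²); Combining (union): only the r=8.5 sphere at (13.5, 6) is present, so the union is just that shape — area = 12.07 mm². So its area = 12.07 mm². Layer 58 (z = 16.24): the r=7 cylinder contributes a regular 12-gon of circumradius 7 (area = (12/2)·7.000²·sin(360°/12) = 147.00 mm²); the sphere at (1, 8.5) is not intersected at this z (|z−center|=6.760 > r=5); Merging all regions: only the r=7 cylinder is present, so the union is just that shape — area = 147.00 mm²; the sphere at (13.5, 6) is not intersected at this z (|z−center|=15.260 > r=8.5); Combining (union): only that combined region is present, so the union is just that shape — area = 147.00 mm². So its area = 147.00 mm². Layer 58 is larger (147.00 vs 12.07 mm²).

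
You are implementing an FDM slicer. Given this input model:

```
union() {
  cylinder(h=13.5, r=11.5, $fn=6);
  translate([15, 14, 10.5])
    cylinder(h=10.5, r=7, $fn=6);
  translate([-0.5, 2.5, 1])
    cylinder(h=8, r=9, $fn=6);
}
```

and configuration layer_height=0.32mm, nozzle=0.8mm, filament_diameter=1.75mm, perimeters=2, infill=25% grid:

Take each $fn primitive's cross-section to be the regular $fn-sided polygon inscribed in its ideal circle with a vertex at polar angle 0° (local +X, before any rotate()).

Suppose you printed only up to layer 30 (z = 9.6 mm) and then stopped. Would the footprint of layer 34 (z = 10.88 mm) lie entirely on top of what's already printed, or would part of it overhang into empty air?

part overhangs

Compare the two slices. At z = 9.6: the cylinder: section is a regular 6-gon, circumradius r=11.5 (area = (6/2)·11.500²·sin(360°/6) = 343.60 mm²); the cylinder at (15, 14) does not reach this height (z outside [10.5, 21]); the cylinder at (-0.5, 2.5) is absent (z outside [1, 9]); Combining (union): only the r=11.5 cylinder is present, so the union is just that shape — area = 343.60 mm². At z = 10.88: the r=11.5 cylinder gives a regular 6-gon of circumradius 11.5 (constant along its height) (area = (6/2)·11.500²·sin(360°/6) = 343.60 mm²); the r=7 cylinder at (15, 14) gives a regular 6-gon of circumradius 7 (constant along its height) (area = (6/2)·7.000²·sin(360°/6) = 127.31 mm²); the cylinder at (-0.5, 2.5) does not reach this height (z outside [1, 9]); Taking the union: the 2 present regions are separate (no shared area or edge), so areas and boundary lengths simply add and each stays a separate island — area = 470.90 mm². Checking containment: at z = 10.88 the cross-section extends beyond the z = 9.6 cross-section by about 127.31 mm².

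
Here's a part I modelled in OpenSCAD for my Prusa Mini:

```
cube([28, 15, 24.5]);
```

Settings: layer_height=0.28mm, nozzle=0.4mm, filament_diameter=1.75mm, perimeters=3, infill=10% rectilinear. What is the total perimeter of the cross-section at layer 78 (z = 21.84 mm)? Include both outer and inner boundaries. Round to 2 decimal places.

At z = 21.84 mm: the cube is present — its section is the full 28×15 rectangle (perimeter 86.00 mm). Overall, the cross-section is a single solid region. Total boundary length (outer) = 86.00 mm.

86.00 mm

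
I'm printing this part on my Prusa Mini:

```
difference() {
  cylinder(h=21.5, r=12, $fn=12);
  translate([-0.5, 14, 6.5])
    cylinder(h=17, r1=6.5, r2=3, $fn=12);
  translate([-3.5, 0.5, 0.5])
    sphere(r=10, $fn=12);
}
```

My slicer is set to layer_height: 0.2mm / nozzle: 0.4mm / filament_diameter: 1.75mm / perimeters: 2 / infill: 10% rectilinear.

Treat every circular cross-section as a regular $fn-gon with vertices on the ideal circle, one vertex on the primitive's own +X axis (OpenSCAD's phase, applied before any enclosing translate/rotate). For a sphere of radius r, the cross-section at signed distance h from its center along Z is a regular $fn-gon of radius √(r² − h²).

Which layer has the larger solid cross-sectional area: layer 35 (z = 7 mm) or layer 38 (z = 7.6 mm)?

layer 38 (z = 7.6 mm)

Layer 35 (z = 7): the r=12 cylinder gives a regular 12-gon of circumradius 12 (constant along its height) (area = (12/2)·12.000²·sin(360°/12) = 432.00 mm²); the cone at (-0.5, 14) contributes a regular 12-gon of circumradius 6.397 (interpolated between r1=6.5 and r2=3 at t=0.029) (area = (12/2)·6.397²·sin(360°/12) = 122.77 mm²); the r=10 sphere at (-3.5, 0.5) slices to a regular 12-gon of circumradius 7.599 (√(r²−h²) with h=6.5 from center) (area = (12/2)·7.599²·sin(360°/12) = 173.25 mm²); Taking the first minus the rest: starting from the r=12 cylinder (432.00 mm²), the cone at (-0.5, 14) partially overlaps it — only the 28.27 mm² overlap (of its 122.77 mm²) is removed, clipping the outline; the r=10 sphere at (-3.5, 0.5) lies wholly inside it (removes its full 173.25 mm² and its 47.20 mm outline becomes a hole wall) — area = 230.48 mm². So its area = 230.48 mm². Layer 38 (z = 7.6): the r=12 cylinder gives a regular 12-gon of circumradius 12 (constant along its height) (area = (12/2)·12.000²·sin(360°/12) = 432.00 mm²); the cone at (-0.5, 14) contributes a regular 12-gon of circumradius 6.274 (interpolated between r1=6.5 and r2=3 at t=0.065) (area = (12/2)·6.274²·sin(360°/12) = 118.07 mm²); the sphere at (-3.5, 0.5): section is a regular 12-gon, circumradius = √(r²−h²) = √(10²−7.1²) = 7.042 (area = (12/2)·7.042²·sin(360°/12) = 148.77 mm²); Taking the first minus the rest: starting from the r=12 cylinder (432.00 mm²), the cone at (-0.5, 14) partially overlaps it — only the 26.79 mm² overlap (of its 118.07 mm²) is removed, clipping the outline; the r=10 sphere at (-3.5, 0.5) lies wholly inside it (removes its full 148.77 mm² and its 43.74 mm outline becomes a hole wall) — area = 256.44 mm². So its area = 256.44 mm². Layer 38 is larger (256.44 vs 230.48 mm²).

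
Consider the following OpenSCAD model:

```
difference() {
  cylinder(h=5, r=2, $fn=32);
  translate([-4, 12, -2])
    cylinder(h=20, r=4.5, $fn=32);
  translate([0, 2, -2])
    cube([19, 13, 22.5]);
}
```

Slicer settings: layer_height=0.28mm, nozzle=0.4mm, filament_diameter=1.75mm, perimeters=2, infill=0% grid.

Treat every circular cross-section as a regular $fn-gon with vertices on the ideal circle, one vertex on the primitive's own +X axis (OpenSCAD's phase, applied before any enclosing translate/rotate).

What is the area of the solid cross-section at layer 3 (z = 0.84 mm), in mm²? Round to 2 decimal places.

At z = 0.84 mm: the cylinder: section is a regular 32-gon, circumradius r=2 (area = (32/2)·2.000²·sin(360°/32) = 12.49 mm²); the cylinder at (-4, 12): section is a regular 32-gon, circumradius r=4.5 (area = (32/2)·4.500²·sin(360°/32) = 63.21 mm²); the cube at (0, 2) is present — its section is the full 19×13 rectangle (area 247.00 mm²); Taking the first minus the rest: starting from the r=2 cylinder (12.49 mm²), the r=4.5 cylinder at (-4, 12) misses the remaining region (no effect); the 19×13 cube at (0, 2) misses the remaining region (no effect) — area = 12.49 mm². Overall, the cross-section is a single solid region. Net area = 12.49 mm².

12.49 mm²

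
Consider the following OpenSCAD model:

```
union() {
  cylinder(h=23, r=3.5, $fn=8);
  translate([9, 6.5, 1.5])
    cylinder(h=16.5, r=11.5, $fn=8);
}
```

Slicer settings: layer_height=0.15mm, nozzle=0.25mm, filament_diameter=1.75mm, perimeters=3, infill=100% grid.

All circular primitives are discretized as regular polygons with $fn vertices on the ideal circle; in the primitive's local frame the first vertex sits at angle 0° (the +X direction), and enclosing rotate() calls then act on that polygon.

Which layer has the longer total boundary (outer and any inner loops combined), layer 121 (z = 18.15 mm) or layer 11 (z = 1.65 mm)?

layer 11 (z = 1.65 mm)

Layer 121 (z = 18.15): the r=3.5 cylinder gives a regular 8-gon of circumradius 3.5 (constant along its height) (perimeter = 2·8·3.500·sin(180°/8) = 21.43 mm); the cylinder at (9, 6.5) is absent (z outside [1.5, 18]); Combining (union): only the r=3.5 cylinder is present, so the union is just that shape — boundary = 21.43 mm. So its perimeter = 21.43 mm. Layer 11 (z = 1.65): the r=3.5 cylinder contributes a regular 8-gon of circumradius 3.5 (perimeter = 2·8·3.500·sin(180°/8) = 21.43 mm); the r=11.5 cylinder at (9, 6.5) gives a regular 8-gon of circumradius 11.5 (constant along its height) (perimeter = 2·8·11.500·sin(180°/8) = 70.41 mm); Combining (union): the regions partially overlap (shared area 15.22 mm²), so the edge portions inside another operand are dropped and the merged outline is re-measured after clipping — boundary = 75.93 mm. So its perimeter = 75.93 mm. Layer 11 is larger (75.93 vs 21.43 mm).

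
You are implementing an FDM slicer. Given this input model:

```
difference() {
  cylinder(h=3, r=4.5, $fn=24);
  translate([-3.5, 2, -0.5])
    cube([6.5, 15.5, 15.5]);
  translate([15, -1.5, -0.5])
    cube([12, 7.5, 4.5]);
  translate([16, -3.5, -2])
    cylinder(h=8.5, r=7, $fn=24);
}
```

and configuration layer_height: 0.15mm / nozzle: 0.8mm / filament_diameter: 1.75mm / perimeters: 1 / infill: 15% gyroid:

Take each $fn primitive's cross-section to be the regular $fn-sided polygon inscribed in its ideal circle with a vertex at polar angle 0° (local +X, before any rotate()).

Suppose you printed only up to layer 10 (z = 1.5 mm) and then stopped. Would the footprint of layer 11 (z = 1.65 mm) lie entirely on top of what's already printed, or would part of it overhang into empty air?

Compare the two slices. At z = 1.5: the r=4.5 cylinder gives a regular 24-gon of circumradius 4.5 (constant along its height) (area = (24/2)·4.500²·sin(360°/24) = 62.89 mm²); the 6.5×15.5 cube at (-3.5, 2) contributes its full rectangle (area 100.75 mm²); the cube at (15, -1.5) (footprint 12×7.5) is included at this height (area 90.00 mm²); the cylinder at (16, -3.5): section is a regular 24-gon, circumradius r=7 (area = (24/2)·7.000²·sin(360°/24) = 152.19 mm²); Subtracting the remaining from the first: starting from the r=4.5 cylinder (62.89 mm²), the 6.5×15.5 cube at (-3.5, 2) partially overlaps it — only the 13.20 mm² overlap (of its 100.75 mm²) is removed, clipping the outline; the 12×7.5 cube at (15, -1.5) misses the remaining region (no effect); the r=7 cylinder at (16, -3.5) misses the remaining region (no effect) — area = 49.69 mm². At z = 1.65: the r=4.5 cylinder gives a regular 24-gon of circumradius 4.5 (constant along its height) (area = (24/2)·4.500²·sin(360°/24) = 62.89 mm²); the cube at (-3.5, 2) is present — its section is the full 6.5×15.5 rectangle (area 100.75 mm²); the cube at (15, -1.5) (footprint 12×7.5) is included at this height (area 90.00 mm²); the r=7 cylinder at (16, -3.5) gives a regular 24-gon of circumradius 7 (constant along its height) (area = (24/2)·7.000²·sin(360°/24) = 152.19 mm²); Taking the first minus the rest: starting from the r=4.5 cylinder (62.89 mm²), the 6.5×15.5 cube at (-3.5, 2) partially overlaps it — only the 13.20 mm² overlap (of its 100.75 mm²) is removed, clipping the outline; the 12×7.5 cube at (15, -1.5) misses the remaining region (no effect); the r=7 cylinder at (16, -3.5) misses the remaining region (no effect) — area = 49.69 mm². Checking containment: the cross-section at z = 1.65 is a subset of the cross-section at z = 1.5.

entirely on top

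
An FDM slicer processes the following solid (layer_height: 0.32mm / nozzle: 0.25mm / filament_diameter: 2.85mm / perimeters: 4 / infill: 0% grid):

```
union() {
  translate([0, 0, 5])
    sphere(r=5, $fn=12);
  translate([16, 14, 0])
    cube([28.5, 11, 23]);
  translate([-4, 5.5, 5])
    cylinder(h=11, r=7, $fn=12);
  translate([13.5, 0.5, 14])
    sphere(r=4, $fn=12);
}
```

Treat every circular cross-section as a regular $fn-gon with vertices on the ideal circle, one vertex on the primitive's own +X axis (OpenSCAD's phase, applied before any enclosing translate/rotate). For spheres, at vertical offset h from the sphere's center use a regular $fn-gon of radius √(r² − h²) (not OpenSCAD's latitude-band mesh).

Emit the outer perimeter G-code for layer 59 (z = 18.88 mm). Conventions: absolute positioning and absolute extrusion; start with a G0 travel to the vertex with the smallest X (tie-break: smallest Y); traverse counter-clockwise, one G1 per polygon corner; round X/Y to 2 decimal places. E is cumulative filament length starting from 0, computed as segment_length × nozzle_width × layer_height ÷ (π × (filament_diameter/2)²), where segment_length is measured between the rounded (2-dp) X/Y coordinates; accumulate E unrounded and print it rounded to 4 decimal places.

G0 X16.00 Y14.00 Z18.88
G1 X44.50 Y14.00 E0.3574
G1 X44.50 Y25.00 E0.4953
G1 X16.00 Y25.00 E0.8527
G1 X16.00 Y14.00 E0.9907

At z = 18.88 mm: the sphere does not reach this height (|z−center|=13.880 > r=5); the cube at (16, 14) (footprint 28.5×11) is included at this height; the cylinder at (-4, 5.5) is absent (z outside [5, 16]); the sphere at (13.5, 0.5) is not intersected at this z (|z−center|=4.880 > r=4); Taking the union: only the 28.5×11 cube at (16, 14) is present, so the union is just that shape — 1 connected region. The outline is a single polygon with 4 vertices. Extrusion per mm of travel: 0.25 × 0.32 / (π × 1.425²) = 0.012540. Accumulating E over each segment gives final E = 0.9907.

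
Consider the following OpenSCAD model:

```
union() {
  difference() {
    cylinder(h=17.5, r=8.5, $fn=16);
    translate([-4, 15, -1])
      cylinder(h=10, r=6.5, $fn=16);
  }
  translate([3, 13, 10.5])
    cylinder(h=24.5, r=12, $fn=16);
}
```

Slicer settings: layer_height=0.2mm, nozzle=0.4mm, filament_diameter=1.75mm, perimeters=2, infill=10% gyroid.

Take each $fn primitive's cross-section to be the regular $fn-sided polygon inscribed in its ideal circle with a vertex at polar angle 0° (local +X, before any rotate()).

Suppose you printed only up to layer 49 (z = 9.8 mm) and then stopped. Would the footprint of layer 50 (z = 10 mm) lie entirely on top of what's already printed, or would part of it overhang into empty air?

entirely on top

Compare the two slices. At z = 9.8: the r=8.5 cylinder gives a regular 16-gon of circumradius 8.5 (constant along its height) (area = (16/2)·8.500²·sin(360°/16) = 221.19 mm²); the cylinder at (-4, 15) is not intersected at this z (z outside [-1, 9]); Subtracting the remaining from the first: none of the subtracted shapes is present at this height, so the r=8.5 cylinder is unchanged — area = 221.19 mm²; the cylinder at (3, 13) does not reach this height (z outside [10.5, 35]); Combining (union): only that combined region is present, so the union is just that shape — area = 221.19 mm². At z = 10: the r=8.5 cylinder gives a regular 16-gon of circumradius 8.5 (constant along its height) (area = (16/2)·8.500²·sin(360°/16) = 221.19 mm²); the cylinder at (-4, 15) does not reach this height (z outside [-1, 9]); Subtracting the remaining from the first: none of the subtracted shapes is present at this height, so the r=8.5 cylinder is unchanged — area = 221.19 mm²; the cylinder at (3, 13) is not intersected at this z (z outside [10.5, 35]); Taking the union: only the result so far is present, so the union is just that shape — area = 221.19 mm². Checking containment: the cross-section at z = 10 is a subset of the cross-section at z = 9.8.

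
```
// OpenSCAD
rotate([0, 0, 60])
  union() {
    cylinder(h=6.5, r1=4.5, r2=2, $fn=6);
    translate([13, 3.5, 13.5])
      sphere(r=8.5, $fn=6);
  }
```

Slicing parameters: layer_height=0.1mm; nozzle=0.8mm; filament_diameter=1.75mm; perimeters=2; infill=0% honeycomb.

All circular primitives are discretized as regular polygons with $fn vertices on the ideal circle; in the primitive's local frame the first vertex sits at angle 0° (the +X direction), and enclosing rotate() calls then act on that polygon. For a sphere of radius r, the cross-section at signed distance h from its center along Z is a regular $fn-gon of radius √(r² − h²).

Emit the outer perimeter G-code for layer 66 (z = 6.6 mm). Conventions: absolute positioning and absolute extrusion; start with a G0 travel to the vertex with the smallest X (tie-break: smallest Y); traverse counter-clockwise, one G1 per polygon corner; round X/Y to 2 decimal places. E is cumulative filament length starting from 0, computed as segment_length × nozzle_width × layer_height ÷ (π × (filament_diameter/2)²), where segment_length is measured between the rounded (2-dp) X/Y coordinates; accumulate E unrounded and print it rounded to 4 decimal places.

At z = 6.6 mm: the cone does not reach this height (z outside [0, 6.5]); the sphere at (13, 3.5): section is a regular 6-gon, circumradius = √(r²−h²) = √(8.5²−6.9²) = 4.964; Taking the union: only the r=8.5 sphere at (13, 3.5) is present, so the union is just that shape — 1 connected region; (rotated 60° about Z; rotation is an isometry so areas/perimeters/island counts are preserved). The outline is a single polygon with 6 vertices. Extrusion per mm of travel: 0.8 × 0.1 / (π × 0.875²) = 0.033260. Accumulating E over each segment gives final E = 0.9903.

G0 X-1.49 Y13.01 Z6.60
G1 X0.99 Y8.71 E0.1651
G1 X5.95 Y8.71 E0.3301
G1 X8.43 Y13.01 E0.4952
G1 X5.95 Y17.31 E0.6603
G1 X0.99 Y17.31 E0.8252
G1 X-1.49 Y13.01 E0.9903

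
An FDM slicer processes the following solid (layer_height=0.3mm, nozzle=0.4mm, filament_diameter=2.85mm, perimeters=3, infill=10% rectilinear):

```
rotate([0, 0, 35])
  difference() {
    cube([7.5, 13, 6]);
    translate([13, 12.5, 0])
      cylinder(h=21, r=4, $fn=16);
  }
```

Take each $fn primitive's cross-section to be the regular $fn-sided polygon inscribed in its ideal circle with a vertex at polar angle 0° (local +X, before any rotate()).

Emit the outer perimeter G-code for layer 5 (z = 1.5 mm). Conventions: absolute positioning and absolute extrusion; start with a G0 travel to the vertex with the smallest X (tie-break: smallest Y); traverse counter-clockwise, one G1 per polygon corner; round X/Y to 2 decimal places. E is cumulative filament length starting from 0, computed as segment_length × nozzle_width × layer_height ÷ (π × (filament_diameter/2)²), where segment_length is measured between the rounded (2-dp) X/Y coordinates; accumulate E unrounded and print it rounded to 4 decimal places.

G0 X-7.46 Y10.65 Z1.50
G1 X0.00 Y0.00 E0.2446
G1 X6.14 Y4.30 E0.3856
G1 X-1.31 Y14.95 E0.6301
G1 X-7.46 Y10.65 E0.7712

At z = 1.5 mm: the cube (footprint 7.5×13) is included at this height; the r=4 cylinder at (13, 12.5) gives a regular 16-gon of circumradius 4 (constant along its height); After the difference (first − rest): starting from the 7.5×13 cube, the r=4 cylinder at (13, 12.5) misses the remaining region (no effect) — 1 connected region; (rotated 35° about Z; rotation is an isometry so areas/perimeters/island counts are preserved). The outline is a single polygon with 4 vertices. Extrusion per mm of travel: 0.4 × 0.3 / (π × 1.425²) = 0.018811. Accumulating E over each segment gives final E = 0.7712.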